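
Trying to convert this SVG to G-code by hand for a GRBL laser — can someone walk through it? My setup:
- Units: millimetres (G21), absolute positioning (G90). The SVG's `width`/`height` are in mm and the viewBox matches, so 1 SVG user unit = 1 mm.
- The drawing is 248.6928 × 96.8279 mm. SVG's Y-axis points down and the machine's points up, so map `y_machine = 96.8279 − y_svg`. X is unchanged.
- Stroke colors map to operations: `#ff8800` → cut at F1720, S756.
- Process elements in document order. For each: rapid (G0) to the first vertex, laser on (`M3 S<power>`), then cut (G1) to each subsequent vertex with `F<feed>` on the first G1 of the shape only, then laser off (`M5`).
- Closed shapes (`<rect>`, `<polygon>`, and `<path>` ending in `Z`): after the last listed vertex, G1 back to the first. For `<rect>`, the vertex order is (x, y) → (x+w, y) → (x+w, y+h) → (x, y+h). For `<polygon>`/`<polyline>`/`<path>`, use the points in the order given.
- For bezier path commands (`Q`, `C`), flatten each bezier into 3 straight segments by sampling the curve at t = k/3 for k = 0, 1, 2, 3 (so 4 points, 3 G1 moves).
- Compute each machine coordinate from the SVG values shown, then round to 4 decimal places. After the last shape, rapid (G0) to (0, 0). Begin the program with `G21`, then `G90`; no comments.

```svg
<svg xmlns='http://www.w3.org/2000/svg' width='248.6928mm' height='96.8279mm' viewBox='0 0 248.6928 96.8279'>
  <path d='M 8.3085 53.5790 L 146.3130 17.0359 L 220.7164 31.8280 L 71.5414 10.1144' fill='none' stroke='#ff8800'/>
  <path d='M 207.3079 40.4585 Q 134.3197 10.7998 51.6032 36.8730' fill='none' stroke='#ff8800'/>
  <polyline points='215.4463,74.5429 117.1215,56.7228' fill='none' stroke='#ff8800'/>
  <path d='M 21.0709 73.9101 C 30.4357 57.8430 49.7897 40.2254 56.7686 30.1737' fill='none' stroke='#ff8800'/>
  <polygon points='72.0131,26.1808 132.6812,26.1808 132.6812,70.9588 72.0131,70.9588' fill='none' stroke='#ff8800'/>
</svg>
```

G21
G90
G0 X8.3085 Y43.2489
M3 S756
G1 X146.3130 Y79.7920 F1720
G1 X220.7164 Y64.9999
G1 X71.5414 Y86.7135
M5
G0 X207.3079 Y56.3694
M3 S756
G1 X157.5682 Y69.9494 F1720
G1 X105.6666 Y71.1446
G1 X51.6032 Y59.9549
M5
G0 X215.4463 Y22.2850
M3 S756
G1 X117.1215 Y40.1051 F1720
M5
G0 X21.0709 Y22.9178
M3 S756
G1 X32.9371 Y39.1641 F1720
G1 X46.4930 Y54.4182
G1 X56.7686 Y66.6542
M5
G0 X72.0131 Y70.6471
M3 S756
G1 X132.6812 Y70.6471 F1720
G1 X132.6812 Y25.8691
G1 X72.0131 Y25.8691
G1 X72.0131 Y70.6471
M5
G0 X0.0000 Y0.0000

viewBox `0 0 248.6928 96.8279` with mm width/height → 1 unit = 1 mm. Flip: y_m = 96.8279 − y_svg.

**Shape 1** — `<path>` open polyline, stroke `#ff8800` → cut (S756, F1720). Machine vertices: (8.3085,43.2489) → (146.3130,79.7920) → (220.7164,64.9999) → (71.5414,86.7135). Open path.

**Shape 2** — `<path>` quadratic bezier, stroke `#ff8800` → cut (S756, F1720). Control points (SVG): P0=(207.3079,40.4585), P1=(134.3197,10.7998), P2=(51.6032,36.8730); sampled at t=k/3. Machine vertices: (207.3079,56.3694) → (157.5682,69.9494) → (105.6666,71.1446) → (51.6032,59.9549). Open path.

**Shape 3** — `<polyline>` line segment, stroke `#ff8800` → cut (S756, F1720). Machine vertices: (215.4463,22.2850) → (117.1215,40.1051). Open path.

**Shape 4** — `<path>` cubic bezier, stroke `#ff8800` → cut (S756, F1720). Control points (SVG): P0=(21.0709,73.9101), P1=(30.4357,57.8430), P2=(49.7897,40.2254), P3=(56.7686,30.1737); sampled at t=k/3. Machine vertices: (21.0709,22.9178) → (32.9371,39.1641) → (46.4930,54.4182) → (56.7686,66.6542). Open path.

**Shape 5** — `<polygon>` rectangle, stroke `#ff8800` → cut (S756, F1720). Machine vertices: (72.0131,70.6471) → (132.6812,70.6471) → (132.6812,25.8691) → (72.0131,25.8691) → (72.0131,70.6471). Closed: final G1 returns to the first vertex.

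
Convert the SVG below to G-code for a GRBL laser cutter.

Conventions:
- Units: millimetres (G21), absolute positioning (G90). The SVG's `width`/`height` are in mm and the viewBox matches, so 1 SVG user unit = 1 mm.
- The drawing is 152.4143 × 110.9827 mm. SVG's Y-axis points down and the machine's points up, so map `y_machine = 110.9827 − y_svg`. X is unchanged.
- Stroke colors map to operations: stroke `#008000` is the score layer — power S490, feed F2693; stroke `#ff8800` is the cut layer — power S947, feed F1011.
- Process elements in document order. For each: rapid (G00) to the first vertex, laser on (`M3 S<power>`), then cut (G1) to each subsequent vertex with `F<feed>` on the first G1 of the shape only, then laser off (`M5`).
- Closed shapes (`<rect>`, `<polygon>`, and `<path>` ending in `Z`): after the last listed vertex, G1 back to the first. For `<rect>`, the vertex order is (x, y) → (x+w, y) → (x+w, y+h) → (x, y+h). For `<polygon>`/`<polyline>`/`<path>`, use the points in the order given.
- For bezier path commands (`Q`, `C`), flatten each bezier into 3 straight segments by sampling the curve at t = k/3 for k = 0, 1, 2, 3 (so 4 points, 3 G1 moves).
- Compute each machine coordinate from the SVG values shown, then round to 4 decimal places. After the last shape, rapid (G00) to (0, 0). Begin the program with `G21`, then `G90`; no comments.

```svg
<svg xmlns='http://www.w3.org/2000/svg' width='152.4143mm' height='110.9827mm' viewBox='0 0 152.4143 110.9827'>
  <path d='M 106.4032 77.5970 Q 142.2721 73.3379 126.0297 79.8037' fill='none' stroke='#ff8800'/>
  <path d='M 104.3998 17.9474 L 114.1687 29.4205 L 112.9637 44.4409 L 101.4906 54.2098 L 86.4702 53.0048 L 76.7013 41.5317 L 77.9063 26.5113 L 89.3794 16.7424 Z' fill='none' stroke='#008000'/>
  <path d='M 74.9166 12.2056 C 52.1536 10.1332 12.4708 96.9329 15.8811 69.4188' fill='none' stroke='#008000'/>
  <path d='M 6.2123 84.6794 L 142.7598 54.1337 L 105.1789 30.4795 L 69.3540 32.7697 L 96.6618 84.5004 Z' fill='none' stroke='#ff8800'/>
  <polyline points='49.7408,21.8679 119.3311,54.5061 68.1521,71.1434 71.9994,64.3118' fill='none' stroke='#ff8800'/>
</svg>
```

G21
G90
G00 X106.4032 Y33.3857
M3 S947
G1 X124.5257 Y35.0334 F1011
G1 X131.0678 Y34.2979
G1 X126.0297 Y31.1790
M5
G00 X104.3998 Y93.0353
M3 S490
G1 X114.1687 Y81.5622 F2693
G1 X112.9637 Y66.5418
G1 X101.4906 Y56.7729
G1 X86.4702 Y57.9779
G1 X76.7013 Y69.4510
G1 X77.9063 Y84.4714
G1 X89.3794 Y94.2403
G1 X104.3998 Y93.0353
M5
G00 X74.9166 Y98.7771
M3 S490
G1 X48.7364 Y78.7509 F2693
G1 X24.6125 Y44.6290
G1 X15.8811 Y41.5639
M5
G00 X6.2123 Y26.3033
M3 S947
G1 X142.7598 Y56.8490 F1011
G1 X105.1789 Y80.5032
G1 X69.3540 Y78.2130
G1 X96.6618 Y26.4823
G1 X6.2123 Y26.3033
M5
G00 X49.7408 Y89.1148
M3 S947
G1 X119.3311 Y56.4766 F1011
G1 X68.1521 Y39.8393
G1 X71.9994 Y46.6709
M5
G00 X0.0000 Y0.0000

viewBox `0 0 152.4143 110.9827` with mm width/height → 1 unit = 1 mm. Flip: y_m = 110.9827 − y_svg.

**Shape 1** — `<path>` quadratic bezier, stroke `#ff8800` → cut (S947, F1011). Control points (SVG): P0=(106.4032,77.5970), P1=(142.2721,73.3379), P2=(126.0297,79.8037); sampled at t=k/3. Machine vertices: (106.4032,33.3857) → (124.5257,35.0334) → (131.0678,34.2979) → (126.0297,31.1790). Open path.

**Shape 2** — `<path>` regular polygon, stroke `#008000` → score (S490, F2693). Machine vertices: (104.3998,93.0353) → (114.1687,81.5622) → (112.9637,66.5418) → (101.4906,56.7729) → (86.4702,57.9779) → (76.7013,69.4510) → (77.9063,84.4714) → (89.3794,94.2403) → (104.3998,93.0353). Closed: final G1 returns to the first vertex.

**Shape 3** — `<path>` cubic bezier, stroke `#008000` → score (S490, F2693). Control points (SVG): P0=(74.9166,12.2056), P1=(52.1536,10.1332), P2=(12.4708,96.9329), P3=(15.8811,69.4188); sampled at t=k/3. Machine vertices: (74.9166,98.7771) → (48.7364,78.7509) → (24.6125,44.6290) → (15.8811,41.5639). Open path.

**Shape 4** — `<path>` closed polygon, stroke `#ff8800` → cut (S947, F1011). Machine vertices: (6.2123,26.3033) → (142.7598,56.8490) → (105.1789,80.5032) → (69.3540,78.2130) → (96.6618,26.4823) → (6.2123,26.3033). Closed: final G1 returns to the first vertex.

**Shape 5** — `<polyline>` open polyline, stroke `#ff8800` → cut (S947, F1011). Machine vertices: (49.7408,89.1148) → (119.3311,56.4766) → (68.1521,39.8393) → (71.9994,46.6709). Open path.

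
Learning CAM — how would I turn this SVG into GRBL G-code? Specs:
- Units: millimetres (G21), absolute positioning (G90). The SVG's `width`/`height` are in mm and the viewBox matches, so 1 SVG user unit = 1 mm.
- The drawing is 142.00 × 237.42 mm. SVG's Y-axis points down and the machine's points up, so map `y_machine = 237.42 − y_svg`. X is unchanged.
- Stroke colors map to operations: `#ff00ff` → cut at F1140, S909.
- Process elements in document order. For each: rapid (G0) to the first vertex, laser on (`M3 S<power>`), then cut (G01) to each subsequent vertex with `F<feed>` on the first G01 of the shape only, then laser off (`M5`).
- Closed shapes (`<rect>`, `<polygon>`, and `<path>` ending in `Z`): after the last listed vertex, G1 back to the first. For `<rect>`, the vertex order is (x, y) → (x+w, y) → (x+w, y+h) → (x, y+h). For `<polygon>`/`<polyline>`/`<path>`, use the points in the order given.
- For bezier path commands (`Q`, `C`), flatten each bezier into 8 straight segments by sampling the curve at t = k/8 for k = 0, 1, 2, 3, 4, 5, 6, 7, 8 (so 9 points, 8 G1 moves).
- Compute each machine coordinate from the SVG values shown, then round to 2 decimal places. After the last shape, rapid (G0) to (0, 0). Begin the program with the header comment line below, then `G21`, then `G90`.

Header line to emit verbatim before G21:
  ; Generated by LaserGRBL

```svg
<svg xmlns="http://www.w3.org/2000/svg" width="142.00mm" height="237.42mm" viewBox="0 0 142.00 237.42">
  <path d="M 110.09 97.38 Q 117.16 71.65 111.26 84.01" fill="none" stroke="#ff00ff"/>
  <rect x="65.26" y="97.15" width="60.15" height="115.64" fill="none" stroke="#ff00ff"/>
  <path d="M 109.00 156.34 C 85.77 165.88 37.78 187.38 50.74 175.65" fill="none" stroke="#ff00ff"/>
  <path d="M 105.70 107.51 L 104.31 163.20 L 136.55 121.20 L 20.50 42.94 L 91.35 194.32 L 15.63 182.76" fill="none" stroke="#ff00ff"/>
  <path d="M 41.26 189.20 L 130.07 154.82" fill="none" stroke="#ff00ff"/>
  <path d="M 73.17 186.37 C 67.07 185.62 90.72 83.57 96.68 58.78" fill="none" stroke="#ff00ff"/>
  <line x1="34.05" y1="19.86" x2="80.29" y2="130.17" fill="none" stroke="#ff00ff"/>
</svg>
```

; Generated by LaserGRBL
G21
G90
G0 X110.09 Y140.04
M3 S909
G01 X111.65 Y145.88 F1140
G01 X112.81 Y150.52
G01 X113.57 Y153.98
G01 X113.92 Y156.25
G01 X113.86 Y157.32
G01 X113.40 Y157.21
G01 X112.53 Y155.90
G01 X111.26 Y153.41
M5
G0 X65.26 Y140.27
M3 S909
G01 X125.41 Y140.27 F1140
G01 X125.41 Y24.63
G01 X65.26 Y24.63
G01 X65.26 Y140.27
M5
G0 X109.00 Y81.08
M3 S909
G01 X99.30 Y77.03 F1140
G01 X88.27 Y72.39
G01 X76.94 Y67.68
G01 X66.30 Y63.45
G01 X57.35 Y60.21
G01 X51.11 Y58.50
G01 X48.57 Y58.84
G01 X50.74 Y61.77
M5
G0 X105.70 Y129.91
M3 S909
G01 X104.31 Y74.22 F1140
G01 X136.55 Y116.22
G01 X20.50 Y194.48
G01 X91.35 Y43.10
G01 X15.63 Y54.66
M5
G0 X41.26 Y48.22
M3 S909
G01 X130.07 Y82.60 F1140
M5
G0 X73.17 Y51.05
M3 S909
G01 X72.18 Y55.73 F1140
G01 X73.43 Y67.82
G01 X76.36 Y85.21
G01 X80.40 Y105.83
G01 X85.01 Y127.57
G01 X89.63 Y148.35
G01 X93.71 Y166.07
G01 X96.68 Y178.64
M5
G0 X34.05 Y217.56
M3 S909
G01 X80.29 Y107.25 F1140
M5
G0 X0.00 Y0.00

1 u = 1 mm; y_m = 237.42 − y.

[1] `<path>` quadratic bezier, #ff00ff→cut S909 F1140: (110.09,140.04) → (111.65,145.88) → (112.81,150.52) → (113.57,153.98) → (113.92,156.25) → (113.86,157.32) → (113.40,157.21) → (112.53,155.90) → (111.26,153.41)

[2] `<rect>` rectangle, #ff00ff→cut S909 F1140: (65.26,140.27) → (125.41,140.27) → (125.41,24.63) → (65.26,24.63) → (65.26,140.27) (closed)

[3] `<path>` cubic bezier, #ff00ff→cut S909 F1140: (109.00,81.08) → (99.30,77.03) → (88.27,72.39) → (76.94,67.68) → (66.30,63.45) → (57.35,60.21) → (51.11,58.50) → (48.57,58.84) → (50.74,61.77)

[4] `<path>` open polyline, #ff00ff→cut S909 F1140: (105.70,129.91) → (104.31,74.22) → (136.55,116.22) → (20.50,194.48) → (91.35,43.10) → (15.63,54.66)

[5] `<path>` line segment, #ff00ff→cut S909 F1140: (41.26,48.22) → (130.07,82.60)

[6] `<path>` cubic bezier, #ff00ff→cut S909 F1140: (73.17,51.05) → (72.18,55.73) → (73.43,67.82) → (76.36,85.21) → (80.40,105.83) → (85.01,127.57) → (89.63,148.35) → (93.71,166.07) → (96.68,178.64)

[7] `<line>` line segment, #ff00ff→cut S909 F1140: (34.05,217.56) → (80.29,107.25)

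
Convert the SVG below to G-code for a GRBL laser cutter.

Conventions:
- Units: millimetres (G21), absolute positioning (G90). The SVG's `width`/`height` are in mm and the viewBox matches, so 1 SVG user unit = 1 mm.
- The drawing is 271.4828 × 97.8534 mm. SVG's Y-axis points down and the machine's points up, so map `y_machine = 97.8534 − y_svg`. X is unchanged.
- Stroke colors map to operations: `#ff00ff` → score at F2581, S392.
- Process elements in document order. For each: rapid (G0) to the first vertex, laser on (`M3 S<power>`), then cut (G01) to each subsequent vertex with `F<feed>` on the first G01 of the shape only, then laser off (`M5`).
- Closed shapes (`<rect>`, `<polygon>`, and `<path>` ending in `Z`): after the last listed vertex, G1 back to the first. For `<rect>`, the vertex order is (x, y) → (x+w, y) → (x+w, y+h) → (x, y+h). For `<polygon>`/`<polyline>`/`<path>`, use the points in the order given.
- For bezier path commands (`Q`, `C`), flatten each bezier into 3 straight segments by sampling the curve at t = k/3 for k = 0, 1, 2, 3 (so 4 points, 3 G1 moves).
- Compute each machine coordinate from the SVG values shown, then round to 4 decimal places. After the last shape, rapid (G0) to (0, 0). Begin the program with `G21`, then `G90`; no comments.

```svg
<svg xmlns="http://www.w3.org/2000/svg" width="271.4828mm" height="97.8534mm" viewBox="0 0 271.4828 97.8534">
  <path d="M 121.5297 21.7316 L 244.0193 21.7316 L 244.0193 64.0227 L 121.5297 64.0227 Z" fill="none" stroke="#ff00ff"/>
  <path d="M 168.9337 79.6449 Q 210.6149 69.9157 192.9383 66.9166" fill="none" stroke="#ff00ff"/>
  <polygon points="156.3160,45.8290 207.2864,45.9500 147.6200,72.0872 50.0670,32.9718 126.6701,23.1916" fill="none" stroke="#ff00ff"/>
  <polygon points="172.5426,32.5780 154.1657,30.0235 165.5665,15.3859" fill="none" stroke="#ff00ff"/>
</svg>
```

Since the viewBox matches the mm dimensions, user units are millimetres directly. The only transform is the Y-flip y_m = 97.8534 − y_svg.

Shape 1 is a rectangle drawn with `<path>`. Its stroke #ff00ff means score at S392, F2581. After flipping Y the toolpath is (121.5297,76.1218) → (244.0193,76.1218) → (244.0193,33.8307) → (121.5297,33.8307) → (121.5297,76.1218), returning to the start.

Shape 2 is a quadratic bezier drawn with `<path>`. Its stroke #ff00ff means score at S392, F2581. After flipping Y the toolpath is (168.9337,18.2085) → (190.1259,23.9468) → (198.1274,28.1896) → (192.9383,30.9368).

Shape 3 is a closed polygon drawn with `<polygon>`. Its stroke #ff00ff means score at S392, F2581. After flipping Y the toolpath is (156.3160,52.0244) → (207.2864,51.9034) → (147.6200,25.7662) → (50.0670,64.8816) → (126.6701,74.6618) → (156.3160,52.0244), returning to the start.

Shape 4 is a regular polygon drawn with `<polygon>`. Its stroke #ff00ff means score at S392, F2581. After flipping Y the toolpath is (172.5426,65.2754) → (154.1657,67.8299) → (165.5665,82.4675) → (172.5426,65.2754), returning to the start.

G21
G90
G0 X121.5297 Y76.1218
M3 S392
G01 X244.0193 Y76.1218 F2581
G01 X244.0193 Y33.8307
G01 X121.5297 Y33.8307
G01 X121.5297 Y76.1218
M5
G0 X168.9337 Y18.2085
M3 S392
G01 X190.1259 Y23.9468 F2581
G01 X198.1274 Y28.1896
G01 X192.9383 Y30.9368
M5
G0 X156.3160 Y52.0244
M3 S392
G01 X207.2864 Y51.9034 F2581
G01 X147.6200 Y25.7662
G01 X50.0670 Y64.8816
G01 X126.6701 Y74.6618
G01 X156.3160 Y52.0244
M5
G0 X172.5426 Y65.2754
M3 S392
G01 X154.1657 Y67.8299 F2581
G01 X165.5665 Y82.4675
G01 X172.5426 Y65.2754
M5
G0 X0.0000 Y0.0000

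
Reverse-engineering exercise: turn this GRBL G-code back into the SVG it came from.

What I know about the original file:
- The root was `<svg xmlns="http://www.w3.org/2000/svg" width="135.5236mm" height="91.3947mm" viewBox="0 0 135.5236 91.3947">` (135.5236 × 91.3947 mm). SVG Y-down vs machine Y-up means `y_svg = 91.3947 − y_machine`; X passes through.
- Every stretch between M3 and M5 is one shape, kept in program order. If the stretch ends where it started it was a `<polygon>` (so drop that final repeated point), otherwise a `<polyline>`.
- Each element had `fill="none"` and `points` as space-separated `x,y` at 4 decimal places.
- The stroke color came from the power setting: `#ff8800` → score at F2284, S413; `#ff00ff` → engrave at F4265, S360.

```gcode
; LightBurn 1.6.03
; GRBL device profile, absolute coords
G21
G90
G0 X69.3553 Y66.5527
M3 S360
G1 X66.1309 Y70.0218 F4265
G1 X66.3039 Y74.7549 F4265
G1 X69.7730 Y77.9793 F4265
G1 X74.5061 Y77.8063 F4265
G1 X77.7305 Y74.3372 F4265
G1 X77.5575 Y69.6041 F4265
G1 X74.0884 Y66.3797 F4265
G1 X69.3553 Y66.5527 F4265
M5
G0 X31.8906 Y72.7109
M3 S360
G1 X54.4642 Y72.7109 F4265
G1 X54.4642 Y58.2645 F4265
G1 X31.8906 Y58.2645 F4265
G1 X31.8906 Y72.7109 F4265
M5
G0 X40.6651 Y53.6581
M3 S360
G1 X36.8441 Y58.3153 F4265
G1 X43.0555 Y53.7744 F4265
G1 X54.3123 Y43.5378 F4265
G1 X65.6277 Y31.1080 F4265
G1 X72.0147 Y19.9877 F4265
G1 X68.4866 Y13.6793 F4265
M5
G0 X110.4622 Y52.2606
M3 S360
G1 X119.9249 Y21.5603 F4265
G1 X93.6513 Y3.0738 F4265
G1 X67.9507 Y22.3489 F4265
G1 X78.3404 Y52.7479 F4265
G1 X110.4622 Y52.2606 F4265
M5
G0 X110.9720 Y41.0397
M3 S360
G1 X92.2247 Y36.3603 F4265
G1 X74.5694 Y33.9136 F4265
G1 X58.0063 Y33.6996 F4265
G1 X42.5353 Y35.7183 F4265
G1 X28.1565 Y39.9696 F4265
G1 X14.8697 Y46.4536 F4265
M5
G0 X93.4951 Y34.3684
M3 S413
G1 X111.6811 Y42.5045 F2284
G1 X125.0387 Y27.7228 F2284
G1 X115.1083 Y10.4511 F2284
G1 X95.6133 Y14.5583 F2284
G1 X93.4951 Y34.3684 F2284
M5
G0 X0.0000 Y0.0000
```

y_svg = 91.3947 − y_m.

[1] S360→`#ff00ff` (engrave); closed run; points: 69.3553,24.8420 66.1309,21.3729 66.3039,16.6398 69.7730,13.4154 74.5061,13.5884 77.7305,17.0575 77.5575,21.7906 74.0884,25.0150

[2] S360→`#ff00ff` (engrave); closed run; points: 31.8906,18.6838 54.4642,18.6838 54.4642,33.1302 31.8906,33.1302

[3] S360→`#ff00ff` (engrave); open run; points: 40.6651,37.7366 36.8441,33.0794 43.0555,37.6203 54.3123,47.8569 65.6277,60.2867 72.0147,71.4070 68.4866,77.7154

[4] S360→`#ff00ff` (engrave); closed run; points: 110.4622,39.1341 119.9249,69.8344 93.6513,88.3209 67.9507,69.0458 78.3404,38.6468

[5] S360→`#ff00ff` (engrave); open run; points: 110.9720,50.3550 92.2247,55.0344 74.5694,57.4811 58.0063,57.6951 42.5353,55.6764 28.1565,51.4251 14.8697,44.9411

[6] S413→`#ff8800` (score); closed run; points: 93.4951,57.0263 111.6811,48.8902 125.0387,63.6719 115.1083,80.9436 95.6133,76.8364

<svg xmlns="http://www.w3.org/2000/svg" width="135.5236mm" height="91.3947mm" viewBox="0 0 135.5236 91.3947">
  <polygon points="69.3553,24.8420 66.1309,21.3729 66.3039,16.6398 69.7730,13.4154 74.5061,13.5884 77.7305,17.0575 77.5575,21.7906 74.0884,25.0150" fill="none" stroke="#ff00ff"/>
  <polygon points="31.8906,18.6838 54.4642,18.6838 54.4642,33.1302 31.8906,33.1302" fill="none" stroke="#ff00ff"/>
  <polyline points="40.6651,37.7366 36.8441,33.0794 43.0555,37.6203 54.3123,47.8569 65.6277,60.2867 72.0147,71.4070 68.4866,77.7154" fill="none" stroke="#ff00ff"/>
  <polygon points="110.4622,39.1341 119.9249,69.8344 93.6513,88.3209 67.9507,69.0458 78.3404,38.6468" fill="none" stroke="#ff00ff"/>
  <polyline points="110.9720,50.3550 92.2247,55.0344 74.5694,57.4811 58.0063,57.6951 42.5353,55.6764 28.1565,51.4251 14.8697,44.9411" fill="none" stroke="#ff00ff"/>
  <polygon points="93.4951,57.0263 111.6811,48.8902 125.0387,63.6719 115.1083,80.9436 95.6133,76.8364" fill="none" stroke="#ff8800"/>
</svg>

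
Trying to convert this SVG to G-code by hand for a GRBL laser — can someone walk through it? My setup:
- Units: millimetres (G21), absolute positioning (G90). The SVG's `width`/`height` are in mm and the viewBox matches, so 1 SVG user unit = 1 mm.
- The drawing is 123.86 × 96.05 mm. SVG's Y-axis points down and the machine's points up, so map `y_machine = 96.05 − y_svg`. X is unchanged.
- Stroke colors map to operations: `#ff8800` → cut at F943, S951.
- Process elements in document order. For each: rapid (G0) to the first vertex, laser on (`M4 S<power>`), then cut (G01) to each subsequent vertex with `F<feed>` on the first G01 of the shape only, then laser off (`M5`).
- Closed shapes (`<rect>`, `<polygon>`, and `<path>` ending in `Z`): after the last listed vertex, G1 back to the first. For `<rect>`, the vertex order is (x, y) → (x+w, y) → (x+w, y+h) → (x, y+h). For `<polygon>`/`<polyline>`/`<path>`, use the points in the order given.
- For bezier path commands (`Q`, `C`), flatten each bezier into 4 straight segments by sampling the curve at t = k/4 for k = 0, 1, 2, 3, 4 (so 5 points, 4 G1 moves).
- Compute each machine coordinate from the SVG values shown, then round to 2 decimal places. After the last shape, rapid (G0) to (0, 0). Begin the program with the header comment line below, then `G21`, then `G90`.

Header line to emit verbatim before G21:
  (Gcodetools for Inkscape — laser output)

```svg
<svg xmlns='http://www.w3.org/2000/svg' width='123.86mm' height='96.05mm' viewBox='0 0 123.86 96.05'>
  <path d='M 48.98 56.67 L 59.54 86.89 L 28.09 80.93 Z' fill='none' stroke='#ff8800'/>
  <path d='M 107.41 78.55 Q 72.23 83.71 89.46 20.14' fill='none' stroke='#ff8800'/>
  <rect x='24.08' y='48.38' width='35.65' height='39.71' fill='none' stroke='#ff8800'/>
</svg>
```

(Gcodetools for Inkscape — laser output)
G21
G90
G0 X48.98 Y39.38
M4 S951
G01 X59.54 Y9.16 F943
G01 X28.09 Y15.12
G01 X48.98 Y39.38
M5
G0 X107.41 Y17.50
M4 S951
G01 X93.10 Y19.22 F943
G01 X85.33 Y29.52
G01 X84.12 Y48.42
G01 X89.46 Y75.91
M5
G0 X24.08 Y47.67
M4 S951
G01 X59.73 Y47.67 F943
G01 X59.73 Y7.96
G01 X24.08 Y7.96
G01 X24.08 Y47.67
M5
G0 X0.00 Y0.00

1 u = 1 mm; y_m = 96.05 − y.

[1] `<path>` regular polygon, #ff8800→cut S951 F943: (48.98,39.38) → (59.54,9.16) → (28.09,15.12) → (48.98,39.38) (closed)

[2] `<path>` quadratic bezier, #ff8800→cut S951 F943: (107.41,17.50) → (93.10,19.22) → (85.33,29.52) → (84.12,48.42) → (89.46,75.91)

[3] `<rect>` rectangle, #ff8800→cut S951 F943: (24.08,47.67) → (59.73,47.67) → (59.73,7.96) → (24.08,7.96) → (24.08,47.67) (closed)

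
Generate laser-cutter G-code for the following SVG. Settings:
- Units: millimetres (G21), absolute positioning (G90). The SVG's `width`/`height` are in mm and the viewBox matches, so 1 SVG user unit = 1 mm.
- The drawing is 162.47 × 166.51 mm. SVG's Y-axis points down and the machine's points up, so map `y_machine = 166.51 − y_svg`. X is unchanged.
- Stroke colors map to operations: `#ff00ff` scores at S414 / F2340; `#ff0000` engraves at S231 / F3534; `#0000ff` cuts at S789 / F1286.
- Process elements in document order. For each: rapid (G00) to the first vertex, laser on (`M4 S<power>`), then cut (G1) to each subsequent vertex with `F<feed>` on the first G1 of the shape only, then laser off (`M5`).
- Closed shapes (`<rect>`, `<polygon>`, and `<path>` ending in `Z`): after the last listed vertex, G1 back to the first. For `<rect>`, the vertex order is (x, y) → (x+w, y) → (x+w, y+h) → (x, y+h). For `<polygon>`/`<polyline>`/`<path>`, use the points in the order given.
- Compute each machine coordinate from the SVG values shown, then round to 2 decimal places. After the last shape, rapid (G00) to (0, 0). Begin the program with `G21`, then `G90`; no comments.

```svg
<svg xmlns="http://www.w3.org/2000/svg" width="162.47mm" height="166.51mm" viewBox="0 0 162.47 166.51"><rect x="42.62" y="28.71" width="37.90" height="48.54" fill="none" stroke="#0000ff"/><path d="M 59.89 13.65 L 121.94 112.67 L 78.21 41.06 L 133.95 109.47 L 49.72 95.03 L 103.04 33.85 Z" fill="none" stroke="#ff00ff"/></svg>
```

Since the viewBox matches the mm dimensions, user units are millimetres directly. The only transform is the Y-flip y_m = 166.51 − y_svg.

Shape 1 is a rectangle drawn with `<rect>`. Its stroke #0000ff means cut at S789, F1286. After flipping Y the toolpath is (42.62,137.80) → (80.52,137.80) → (80.52,89.26) → (42.62,89.26) → (42.62,137.80), returning to the start.

Shape 2 is a closed polygon drawn with `<path>`. Its stroke #ff00ff means score at S414, F2340. After flipping Y the toolpath is (59.89,152.86) → (121.94,53.84) → (78.21,125.45) → (133.95,57.04) → (49.72,71.48) → (103.04,132.66) → (59.89,152.86), returning to the start.

G21
G90
G00 X42.62 Y137.80
M4 S789
G1 X80.52 Y137.80 F1286
G1 X80.52 Y89.26
G1 X42.62 Y89.26
G1 X42.62 Y137.80
M5
G00 X59.89 Y152.86
M4 S414
G1 X121.94 Y53.84 F2340
G1 X78.21 Y125.45
G1 X133.95 Y57.04
G1 X49.72 Y71.48
G1 X103.04 Y132.66
G1 X59.89 Y152.86
M5
G00 X0.00 Y0.00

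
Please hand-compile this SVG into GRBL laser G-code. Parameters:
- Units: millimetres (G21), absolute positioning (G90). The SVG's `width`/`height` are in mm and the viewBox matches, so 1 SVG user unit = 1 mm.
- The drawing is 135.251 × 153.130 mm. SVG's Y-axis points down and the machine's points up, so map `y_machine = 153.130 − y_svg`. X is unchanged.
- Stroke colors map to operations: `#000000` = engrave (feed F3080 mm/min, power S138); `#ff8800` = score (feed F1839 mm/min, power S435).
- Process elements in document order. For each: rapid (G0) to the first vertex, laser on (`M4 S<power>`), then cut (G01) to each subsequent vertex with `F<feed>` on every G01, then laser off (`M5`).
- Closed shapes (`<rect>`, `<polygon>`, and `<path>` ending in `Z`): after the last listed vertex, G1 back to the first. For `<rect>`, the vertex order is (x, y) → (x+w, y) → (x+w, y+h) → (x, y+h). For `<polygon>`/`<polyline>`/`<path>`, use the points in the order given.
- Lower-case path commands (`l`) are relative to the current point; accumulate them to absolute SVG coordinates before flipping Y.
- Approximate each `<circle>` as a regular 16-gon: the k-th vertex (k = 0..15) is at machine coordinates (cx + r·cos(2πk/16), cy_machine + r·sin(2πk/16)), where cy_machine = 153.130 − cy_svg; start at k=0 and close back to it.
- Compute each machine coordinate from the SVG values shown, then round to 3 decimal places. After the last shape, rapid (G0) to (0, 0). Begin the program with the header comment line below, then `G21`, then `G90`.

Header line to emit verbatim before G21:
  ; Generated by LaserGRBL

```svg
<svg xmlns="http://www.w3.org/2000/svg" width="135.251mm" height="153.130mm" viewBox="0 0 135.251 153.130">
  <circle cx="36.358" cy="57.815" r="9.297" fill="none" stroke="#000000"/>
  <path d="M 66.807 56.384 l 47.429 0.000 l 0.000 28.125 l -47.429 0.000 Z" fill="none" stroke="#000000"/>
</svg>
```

; Generated by LaserGRBL
G21
G90
G0 X45.655 Y95.315
M4 S138
G01 X44.947 Y98.873 F3080
G01 X42.932 Y101.889 F3080
G01 X39.916 Y103.904 F3080
G01 X36.358 Y104.612 F3080
G01 X32.800 Y103.904 F3080
G01 X29.784 Y101.889 F3080
G01 X27.769 Y98.873 F3080
G01 X27.061 Y95.315 F3080
G01 X27.769 Y91.757 F3080
G01 X29.784 Y88.741 F3080
G01 X32.800 Y86.726 F3080
G01 X36.358 Y86.018 F3080
G01 X39.916 Y86.726 F3080
G01 X42.932 Y88.741 F3080
G01 X44.947 Y91.757 F3080
G01 X45.655 Y95.315 F3080
M5
G0 X66.807 Y96.746
M4 S138
G01 X114.236 Y96.746 F3080
G01 X114.236 Y68.621 F3080
G01 X66.807 Y68.621 F3080
G01 X66.807 Y96.746 F3080
M5
G0 X0.000 Y0.000

viewBox `0 0 135.251 153.130` with mm width/height → 1 unit = 1 mm. Flip: y_m = 153.130 − y_svg.

**Shape 1** — `<circle>` circle, stroke `#000000` → engrave (S138, F3080). Machine vertices: (45.655,95.315) → (44.947,98.873) → (42.932,101.889) → (39.916,103.904) → (36.358,104.612) → (32.800,103.904) → (29.784,101.889) → (27.769,98.873) → (27.061,95.315) → (27.769,91.757) → (29.784,88.741) → (32.800,86.726) → (36.358,86.018) → (39.916,86.726) → (42.932,88.741) → (44.947,91.757) → (45.655,95.315). Closed: final G1 returns to the first vertex.

**Shape 2** — `<path>` rectangle, stroke `#000000` → engrave (S138, F3080). Machine vertices: (66.807,96.746) → (114.236,96.746) → (114.236,68.621) → (66.807,68.621) → (66.807,96.746). Closed: final G1 returns to the first vertex.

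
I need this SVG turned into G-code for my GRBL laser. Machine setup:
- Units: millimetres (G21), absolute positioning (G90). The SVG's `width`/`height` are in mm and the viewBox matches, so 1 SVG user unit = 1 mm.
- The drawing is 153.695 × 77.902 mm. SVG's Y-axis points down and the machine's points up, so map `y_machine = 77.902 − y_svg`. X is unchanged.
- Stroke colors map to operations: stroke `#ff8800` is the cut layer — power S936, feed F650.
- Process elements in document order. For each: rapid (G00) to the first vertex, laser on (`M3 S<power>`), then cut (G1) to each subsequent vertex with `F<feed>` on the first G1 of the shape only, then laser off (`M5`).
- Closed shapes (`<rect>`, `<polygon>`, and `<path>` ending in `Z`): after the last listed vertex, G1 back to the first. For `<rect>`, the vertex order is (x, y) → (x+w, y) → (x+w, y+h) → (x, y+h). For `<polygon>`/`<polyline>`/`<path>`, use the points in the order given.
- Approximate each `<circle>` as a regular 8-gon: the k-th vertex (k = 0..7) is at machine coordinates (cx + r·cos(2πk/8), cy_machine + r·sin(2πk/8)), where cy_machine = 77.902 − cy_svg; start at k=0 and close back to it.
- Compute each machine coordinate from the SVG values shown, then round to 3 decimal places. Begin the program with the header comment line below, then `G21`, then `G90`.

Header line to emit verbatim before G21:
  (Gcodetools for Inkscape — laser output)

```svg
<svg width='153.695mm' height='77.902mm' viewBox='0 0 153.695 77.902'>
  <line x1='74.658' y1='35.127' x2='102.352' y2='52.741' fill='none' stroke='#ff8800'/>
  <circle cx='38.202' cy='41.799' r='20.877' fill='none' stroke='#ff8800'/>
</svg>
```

(Gcodetools for Inkscape — laser output)
G21
G90
G00 X74.658 Y42.775
M3 S936
G1 X102.352 Y25.161 F650
M5
G00 X59.079 Y36.103
M3 S936
G1 X52.964 Y50.865 F650
G1 X38.202 Y56.980
G1 X23.440 Y50.865
G1 X17.325 Y36.103
G1 X23.440 Y21.341
G1 X38.202 Y15.226
G1 X52.964 Y21.341
G1 X59.079 Y36.103
M5

Since the viewBox matches the mm dimensions, user units are millimetres directly. The only transform is the Y-flip y_m = 77.902 − y_svg.

Shape 1 is a line segment drawn with `<line>`. Its stroke #ff8800 means cut at S936, F650. After flipping Y the toolpath is (74.658,42.775) → (102.352,25.161).

Shape 2 is a circle drawn with `<circle>`. Its stroke #ff8800 means cut at S936, F650. After flipping Y the toolpath is (59.079,36.103) → (52.964,50.865) → (38.202,56.980) → (23.440,50.865) → (17.325,36.103) → (23.440,21.341) → (38.202,15.226) → (52.964,21.341) → (59.079,36.103), returning to the start.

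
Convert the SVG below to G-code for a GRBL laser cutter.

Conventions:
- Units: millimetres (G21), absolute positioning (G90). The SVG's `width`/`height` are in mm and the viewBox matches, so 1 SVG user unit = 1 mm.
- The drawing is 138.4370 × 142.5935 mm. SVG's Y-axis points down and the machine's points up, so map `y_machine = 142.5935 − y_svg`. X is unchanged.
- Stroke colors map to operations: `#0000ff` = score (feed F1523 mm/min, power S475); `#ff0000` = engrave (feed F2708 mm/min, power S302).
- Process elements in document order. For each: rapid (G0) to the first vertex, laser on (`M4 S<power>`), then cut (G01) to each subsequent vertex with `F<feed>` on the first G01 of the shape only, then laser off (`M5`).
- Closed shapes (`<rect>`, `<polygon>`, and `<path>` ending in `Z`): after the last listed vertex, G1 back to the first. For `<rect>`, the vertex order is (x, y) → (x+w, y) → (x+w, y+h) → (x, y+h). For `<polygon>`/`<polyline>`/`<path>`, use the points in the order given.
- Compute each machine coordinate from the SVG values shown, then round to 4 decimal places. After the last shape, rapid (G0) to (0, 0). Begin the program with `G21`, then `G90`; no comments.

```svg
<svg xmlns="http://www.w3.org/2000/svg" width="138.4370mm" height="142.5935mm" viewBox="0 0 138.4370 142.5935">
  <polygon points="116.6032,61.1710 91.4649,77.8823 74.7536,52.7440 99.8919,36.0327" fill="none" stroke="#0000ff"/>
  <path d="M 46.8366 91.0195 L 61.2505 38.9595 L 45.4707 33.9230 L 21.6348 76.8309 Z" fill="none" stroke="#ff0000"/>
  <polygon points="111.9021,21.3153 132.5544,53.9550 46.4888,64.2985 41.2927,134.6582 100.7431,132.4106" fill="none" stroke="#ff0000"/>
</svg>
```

1 u = 1 mm; y_m = 142.5935 − y.

[1] `<polygon>` regular polygon, #0000ff→score S475 F1523: (116.6032,81.4225) → (91.4649,64.7112) → (74.7536,89.8495) → (99.8919,106.5608) → (116.6032,81.4225) (closed)

[2] `<path>` closed polygon, #ff0000→engrave S302 F2708: (46.8366,51.5740) → (61.2505,103.6340) → (45.4707,108.6705) → (21.6348,65.7626) → (46.8366,51.5740) (closed)

[3] `<polygon>` closed polygon, #ff0000→engrave S302 F2708: (111.9021,121.2782) → (132.5544,88.6385) → (46.4888,78.2950) → (41.2927,7.9353) → (100.7431,10.1829) → (111.9021,121.2782) (closed)

G21
G90
G0 X116.6032 Y81.4225
M4 S475
G01 X91.4649 Y64.7112 F1523
G01 X74.7536 Y89.8495
G01 X99.8919 Y106.5608
G01 X116.6032 Y81.4225
M5
G0 X46.8366 Y51.5740
M4 S302
G01 X61.2505 Y103.6340 F2708
G01 X45.4707 Y108.6705
G01 X21.6348 Y65.7626
G01 X46.8366 Y51.5740
M5
G0 X111.9021 Y121.2782
M4 S302
G01 X132.5544 Y88.6385 F2708
G01 X46.4888 Y78.2950
G01 X41.2927 Y7.9353
G01 X100.7431 Y10.1829
G01 X111.9021 Y121.2782
M5
G0 X0.0000 Y0.0000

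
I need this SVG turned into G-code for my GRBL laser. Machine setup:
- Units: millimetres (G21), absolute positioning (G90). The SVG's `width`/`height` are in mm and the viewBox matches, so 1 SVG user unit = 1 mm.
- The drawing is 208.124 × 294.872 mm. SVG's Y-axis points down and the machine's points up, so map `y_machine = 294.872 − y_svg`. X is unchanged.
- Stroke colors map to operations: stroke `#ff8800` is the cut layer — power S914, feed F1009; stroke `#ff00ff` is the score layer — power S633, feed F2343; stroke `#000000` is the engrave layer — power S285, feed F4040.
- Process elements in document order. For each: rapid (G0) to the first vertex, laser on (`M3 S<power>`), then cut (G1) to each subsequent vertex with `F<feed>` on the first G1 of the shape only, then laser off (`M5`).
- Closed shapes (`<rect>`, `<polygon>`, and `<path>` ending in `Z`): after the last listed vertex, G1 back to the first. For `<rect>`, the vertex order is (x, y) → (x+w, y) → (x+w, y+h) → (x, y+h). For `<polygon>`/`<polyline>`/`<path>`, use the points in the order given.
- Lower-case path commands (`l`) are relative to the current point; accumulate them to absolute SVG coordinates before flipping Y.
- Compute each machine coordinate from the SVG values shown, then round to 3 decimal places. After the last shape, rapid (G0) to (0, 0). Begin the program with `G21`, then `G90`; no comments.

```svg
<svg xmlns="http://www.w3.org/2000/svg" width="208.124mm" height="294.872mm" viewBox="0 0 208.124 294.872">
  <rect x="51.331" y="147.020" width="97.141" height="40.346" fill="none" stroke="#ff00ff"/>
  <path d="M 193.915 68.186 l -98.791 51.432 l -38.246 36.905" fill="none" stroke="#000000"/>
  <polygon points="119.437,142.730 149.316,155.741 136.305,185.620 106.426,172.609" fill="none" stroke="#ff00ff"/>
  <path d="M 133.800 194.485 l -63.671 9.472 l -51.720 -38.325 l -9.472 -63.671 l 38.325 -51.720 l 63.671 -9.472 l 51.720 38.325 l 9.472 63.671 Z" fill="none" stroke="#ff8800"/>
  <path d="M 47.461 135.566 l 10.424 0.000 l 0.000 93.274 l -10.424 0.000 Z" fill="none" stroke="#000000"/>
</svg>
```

G21
G90
G0 X51.331 Y147.852
M3 S633
G1 X148.472 Y147.852 F2343
G1 X148.472 Y107.506
G1 X51.331 Y107.506
G1 X51.331 Y147.852
M5
G0 X193.915 Y226.686
M3 S285
G1 X95.124 Y175.254 F4040
G1 X56.878 Y138.349
M5
G0 X119.437 Y152.142
M3 S633
G1 X149.316 Y139.131 F2343
G1 X136.305 Y109.252
G1 X106.426 Y122.263
G1 X119.437 Y152.142
M5
G0 X133.800 Y100.387
M3 S914
G1 X70.129 Y90.915 F1009
G1 X18.409 Y129.240
G1 X8.937 Y192.911
G1 X47.262 Y244.631
G1 X110.933 Y254.103
G1 X162.653 Y215.778
G1 X172.125 Y152.107
G1 X133.800 Y100.387
M5
G0 X47.461 Y159.306
M3 S285
G1 X57.885 Y159.306 F4040
G1 X57.885 Y66.032
G1 X47.461 Y66.032
G1 X47.461 Y159.306
M5
G0 X0.000 Y0.000

Since the viewBox matches the mm dimensions, user units are millimetres directly. The only transform is the Y-flip y_m = 294.872 − y_svg.

Shape 1 is a rectangle drawn with `<rect>`. Its stroke #ff00ff means score at S633, F2343. After flipping Y the toolpath is (51.331,147.852) → (148.472,147.852) → (148.472,107.506) → (51.331,107.506) → (51.331,147.852), returning to the start.

Shape 2 is a open polyline drawn with `<path>`. Its stroke #000000 means engrave at S285, F4040. After flipping Y the toolpath is (193.915,226.686) → (95.124,175.254) → (56.878,138.349).

Shape 3 is a regular polygon drawn with `<polygon>`. Its stroke #ff00ff means score at S633, F2343. After flipping Y the toolpath is (119.437,152.142) → (149.316,139.131) → (136.305,109.252) → (106.426,122.263) → (119.437,152.142), returning to the start.

Shape 4 is a regular polygon drawn with `<path>`. Its stroke #ff8800 means cut at S914, F1009. After flipping Y the toolpath is (133.800,100.387) → (70.129,90.915) → (18.409,129.240) → (8.937,192.911) → (47.262,244.631) → (110.933,254.103) → (162.653,215.778) → (172.125,152.107) → (133.800,100.387), returning to the start.

Shape 5 is a rectangle drawn with `<path>`. Its stroke #000000 means engrave at S285, F4040. After flipping Y the toolpath is (47.461,159.306) → (57.885,159.306) → (57.885,66.032) → (47.461,66.032) → (47.461,159.306), returning to the start.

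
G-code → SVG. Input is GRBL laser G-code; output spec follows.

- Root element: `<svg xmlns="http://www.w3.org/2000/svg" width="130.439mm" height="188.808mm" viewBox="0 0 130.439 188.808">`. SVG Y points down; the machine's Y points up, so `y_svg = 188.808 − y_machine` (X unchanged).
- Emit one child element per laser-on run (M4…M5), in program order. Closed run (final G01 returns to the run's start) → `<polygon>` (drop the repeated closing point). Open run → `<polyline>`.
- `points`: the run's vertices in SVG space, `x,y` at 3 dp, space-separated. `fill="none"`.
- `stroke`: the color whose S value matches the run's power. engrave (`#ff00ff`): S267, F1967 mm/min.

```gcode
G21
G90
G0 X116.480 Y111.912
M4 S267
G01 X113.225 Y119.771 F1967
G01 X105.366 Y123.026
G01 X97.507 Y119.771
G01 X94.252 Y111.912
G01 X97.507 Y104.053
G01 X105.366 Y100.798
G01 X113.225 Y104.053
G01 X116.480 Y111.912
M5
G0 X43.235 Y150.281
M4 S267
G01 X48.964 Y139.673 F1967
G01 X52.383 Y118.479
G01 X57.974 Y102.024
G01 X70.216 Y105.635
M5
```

<svg xmlns="http://www.w3.org/2000/svg" width="130.439mm" height="188.808mm" viewBox="0 0 130.439 188.808">
  <polygon points="116.480,76.896 113.225,69.037 105.366,65.782 97.507,69.037 94.252,76.896 97.507,84.755 105.366,88.010 113.225,84.755" fill="none" stroke="#ff00ff"/>
  <polyline points="43.235,38.527 48.964,49.135 52.383,70.329 57.974,86.784 70.216,83.173" fill="none" stroke="#ff00ff"/>
</svg>

Machine Y-up, SVG Y-down with viewBox height 188.808, so y_svg = 188.808 − y_machine; X carries over. Every run uses S267, so all elements get stroke `#ff00ff` (engrave).

Run 1: The run returns to its start, so emit a `<polygon>` with points (Y-flipped): 116.480,76.896 113.225,69.037 105.366,65.782 97.507,69.037 94.252,76.896 97.507,84.755 105.366,88.010 113.225,84.755.

Run 2: The run is open, so emit a `<polyline>` with points (Y-flipped): 43.235,38.527 48.964,49.135 52.383,70.329 57.974,86.784 70.216,83.173.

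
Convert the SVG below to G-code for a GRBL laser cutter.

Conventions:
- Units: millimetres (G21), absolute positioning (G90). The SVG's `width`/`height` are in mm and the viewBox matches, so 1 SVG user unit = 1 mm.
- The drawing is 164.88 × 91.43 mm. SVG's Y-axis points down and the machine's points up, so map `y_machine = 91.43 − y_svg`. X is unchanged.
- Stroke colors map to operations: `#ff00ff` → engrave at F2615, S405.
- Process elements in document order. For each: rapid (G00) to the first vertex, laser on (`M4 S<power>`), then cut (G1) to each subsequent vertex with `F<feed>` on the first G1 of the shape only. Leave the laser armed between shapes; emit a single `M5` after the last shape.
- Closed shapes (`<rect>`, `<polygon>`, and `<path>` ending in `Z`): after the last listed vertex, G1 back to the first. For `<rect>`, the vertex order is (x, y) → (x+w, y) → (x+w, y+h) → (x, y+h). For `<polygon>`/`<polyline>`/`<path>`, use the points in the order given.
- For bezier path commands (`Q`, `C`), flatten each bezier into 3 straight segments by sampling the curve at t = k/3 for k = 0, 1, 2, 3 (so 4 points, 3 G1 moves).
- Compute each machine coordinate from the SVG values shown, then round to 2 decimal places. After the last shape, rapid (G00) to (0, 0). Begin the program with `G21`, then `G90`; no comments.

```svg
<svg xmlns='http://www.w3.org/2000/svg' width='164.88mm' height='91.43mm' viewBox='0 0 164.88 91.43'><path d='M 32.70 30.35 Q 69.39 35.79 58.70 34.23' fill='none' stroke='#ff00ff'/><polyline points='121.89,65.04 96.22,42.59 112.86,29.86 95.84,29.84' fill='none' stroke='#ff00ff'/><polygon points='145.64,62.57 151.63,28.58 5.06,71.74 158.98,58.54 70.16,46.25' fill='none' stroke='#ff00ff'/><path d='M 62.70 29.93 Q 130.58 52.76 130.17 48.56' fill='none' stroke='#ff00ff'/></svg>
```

Since the viewBox matches the mm dimensions, user units are millimetres directly. The only transform is the Y-flip y_m = 91.43 − y_svg.

Shape 1 is a quadratic bezier drawn with `<path>`. Its stroke #ff00ff means engrave at S405, F2615. After flipping Y the toolpath is (32.70,61.08) → (51.90,58.23) → (60.56,56.94) → (58.70,57.20).

Shape 2 is a open polyline drawn with `<polyline>`. Its stroke #ff00ff means engrave at S405, F2615. After flipping Y the toolpath is (121.89,26.39) → (96.22,48.84) → (112.86,61.57) → (95.84,61.59).

Shape 3 is a closed polygon drawn with `<polygon>`. Its stroke #ff00ff means engrave at S405, F2615. After flipping Y the toolpath is (145.64,28.86) → (151.63,62.85) → (5.06,19.69) → (158.98,32.89) → (70.16,45.18) → (145.64,28.86), returning to the start.

Shape 4 is a quadratic bezier drawn with `<path>`. Its stroke #ff00ff means engrave at S405, F2615. After flipping Y the toolpath is (62.70,61.50) → (100.37,49.28) → (122.86,43.07) → (130.17,42.87).

G21
G90
G00 X32.70 Y61.08
M4 S405
G1 X51.90 Y58.23 F2615
G1 X60.56 Y56.94
G1 X58.70 Y57.20
G00 X121.89 Y26.39
M4 S405
G1 X96.22 Y48.84 F2615
G1 X112.86 Y61.57
G1 X95.84 Y61.59
G00 X145.64 Y28.86
M4 S405
G1 X151.63 Y62.85 F2615
G1 X5.06 Y19.69
G1 X158.98 Y32.89
G1 X70.16 Y45.18
G1 X145.64 Y28.86
G00 X62.70 Y61.50
M4 S405
G1 X100.37 Y49.28 F2615
G1 X122.86 Y43.07
G1 X130.17 Y42.87
M5
G00 X0.00 Y0.00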